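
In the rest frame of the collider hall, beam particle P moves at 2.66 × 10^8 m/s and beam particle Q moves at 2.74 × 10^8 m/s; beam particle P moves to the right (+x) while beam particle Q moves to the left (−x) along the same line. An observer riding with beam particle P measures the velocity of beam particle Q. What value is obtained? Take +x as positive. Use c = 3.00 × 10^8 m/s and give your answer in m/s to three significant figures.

-2.98 × 10^8 m/s

β_A = 0.887, β_B = -0.913 (dividing each by c = 3.00 × 10^8 m/s).
Transform to A's frame with the inverse velocity-addition law: u' = (u − v)/(1 − uv/c²), taking u = β_B and v = β_A.
u' = (-0.913 − 0.887) / (1 − (0.887)(-0.913)) = -1.8000/1.8098 = -0.9946.
u' = -0.9946 × 3.00 × 10^8 m/s.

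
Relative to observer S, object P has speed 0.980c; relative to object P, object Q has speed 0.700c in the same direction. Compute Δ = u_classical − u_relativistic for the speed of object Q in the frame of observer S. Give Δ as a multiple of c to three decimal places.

Galilean: u_cl = 0.700 + 0.980 = 1.6800.
Relativistic: u_rel = (0.700 + 0.980) / (1 + 0.700·0.980) = 1.6800/1.6860 = 0.9964.
Δ = 1.6800 − 0.9964 = 0.6836.
(The classical prediction exceeds c; the relativistic result does not.)

Δ = 0.684c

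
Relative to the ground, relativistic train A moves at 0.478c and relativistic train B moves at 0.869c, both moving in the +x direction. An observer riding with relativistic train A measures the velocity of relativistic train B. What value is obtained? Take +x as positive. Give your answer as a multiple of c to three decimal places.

β_A = 0.478, β_B = 0.869.
Transform to A's frame with the inverse velocity-addition law: u' = (u − v)/(1 − uv/c²), taking u = β_B and v = β_A.
u' = (0.869 − 0.478) / (1 − (0.478)(0.869)) = 0.3910/0.5846 = 0.6688.

+0.669c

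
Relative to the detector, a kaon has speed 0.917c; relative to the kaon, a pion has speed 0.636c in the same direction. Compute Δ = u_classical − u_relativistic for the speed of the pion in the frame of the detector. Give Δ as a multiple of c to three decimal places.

Δ = 0.572c

Galilean: u_cl = 0.636 + 0.917 = 1.5530.
Relativistic: u_rel = (0.636 + 0.917) / (1 + 0.636·0.917) = 1.5530/1.5832 = 0.9809.
Δ = 1.5530 − 0.9809 = 0.5721.
(The classical prediction exceeds c; the relativistic result does not.)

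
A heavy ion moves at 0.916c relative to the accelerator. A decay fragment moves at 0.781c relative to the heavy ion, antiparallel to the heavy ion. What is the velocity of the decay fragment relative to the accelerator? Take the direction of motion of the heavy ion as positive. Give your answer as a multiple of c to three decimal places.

With v = 0.916 and u' = -0.781 (in units of c),
u = (u' + v)/(1 + u'v/c²):
u = (-0.781 + 0.916) / (1 + (-0.781)·0.916) = 0.1350/0.2846 = 0.4743
(Galilean addition would give +0.135c.)

+0.474c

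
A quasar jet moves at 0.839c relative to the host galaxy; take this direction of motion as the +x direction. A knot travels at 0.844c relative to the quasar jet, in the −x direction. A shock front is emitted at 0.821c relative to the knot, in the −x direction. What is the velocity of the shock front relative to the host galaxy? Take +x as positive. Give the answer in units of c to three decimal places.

Apply u = (u' + v)/(1 + u'v/c²) successively, working outward toward the host galaxy.
Start: velocity of the quasar jet relative to the host galaxy = 0.8390c.
Compose with the knot (u' = -0.844 in the quasar jet frame): u_1 = (-0.844 + 0.839) / (1 + (-0.844)·0.839) = -0.0050/0.2919 = -0.0171.
Compose with the shock front (u' = -0.821 in the knot frame): u_2 = (-0.821 + (-0.017)) / (1 + (-0.821)·(-0.017)) = -0.8381/1.0141 = -0.8265.

-0.827c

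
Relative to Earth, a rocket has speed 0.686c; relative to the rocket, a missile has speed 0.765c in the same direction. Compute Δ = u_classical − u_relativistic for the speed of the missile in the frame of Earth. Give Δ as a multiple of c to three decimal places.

Galilean: u_cl = 0.765 + 0.686 = 1.4510.
Relativistic: u_rel = (0.765 + 0.686) / (1 + 0.765·0.686) = 1.4510/1.5248 = 0.9516.
Δ = 1.4510 − 0.9516 = 0.4994.
(The classical prediction exceeds c; the relativistic result does not.)

Δ = 0.499c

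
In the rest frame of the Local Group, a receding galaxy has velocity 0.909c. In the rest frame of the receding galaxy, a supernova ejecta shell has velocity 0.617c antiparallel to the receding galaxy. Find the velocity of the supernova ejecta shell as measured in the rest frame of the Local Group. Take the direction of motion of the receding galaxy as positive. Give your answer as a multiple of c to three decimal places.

With v = 0.909 and u' = -0.617 (in units of c),
u = (u' + v)/(1 + u'v/c²):
u = (-0.617 + 0.909) / (1 + (-0.617)·0.909) = 0.2920/0.4391 = 0.6649

+0.665c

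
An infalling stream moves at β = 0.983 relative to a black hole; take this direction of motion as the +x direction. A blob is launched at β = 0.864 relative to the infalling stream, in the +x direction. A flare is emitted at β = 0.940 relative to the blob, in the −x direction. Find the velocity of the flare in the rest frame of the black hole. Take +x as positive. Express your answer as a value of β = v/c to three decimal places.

β = +0.960

Apply u = (u' + v)/(1 + u'v/c²) successively, working outward toward the black hole.
Start: velocity of the infalling stream relative to the black hole = 0.9830c.
Compose with the blob (u' = 0.864 in the infalling stream frame): u_1 = (0.864 + 0.983) / (1 + 0.864·0.983) = 1.8470/1.8493 = 0.9987.
Compose with the flare (u' = -0.940 in the blob frame): u_2 = (-0.940 + 0.999) / (1 + (-0.940)·0.999) = 0.0587/0.0612 = 0.9604.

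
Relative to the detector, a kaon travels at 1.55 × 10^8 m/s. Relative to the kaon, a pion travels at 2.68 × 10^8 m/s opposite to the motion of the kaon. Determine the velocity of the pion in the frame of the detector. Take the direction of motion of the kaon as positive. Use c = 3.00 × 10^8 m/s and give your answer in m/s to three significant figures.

-2.10 × 10^8 m/s

In units of c (dividing by 3.00 × 10^8 m/s): v = 0.517, u' = -0.893.
u = (u' + v)/(1 + u'v/c²):
u = (-0.893 + 0.517) / (1 + (-0.893)·0.517) = -0.3767/0.5384 = -0.6995
(Galilean addition would give -0.377c.)
Converting back: u = -0.6995 × 3.00 × 10^8 m/s.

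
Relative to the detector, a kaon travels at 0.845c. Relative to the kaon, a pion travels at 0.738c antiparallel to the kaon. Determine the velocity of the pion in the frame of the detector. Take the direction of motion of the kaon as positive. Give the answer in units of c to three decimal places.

+0.284c

With v = 0.845 and u' = -0.738 (in units of c),
u = (u' + v)/(1 + u'v/c²):
u = (-0.738 + 0.845) / (1 + (-0.738)·0.845) = 0.1070/0.3764 = 0.2843
(Galilean addition would give +0.107c.)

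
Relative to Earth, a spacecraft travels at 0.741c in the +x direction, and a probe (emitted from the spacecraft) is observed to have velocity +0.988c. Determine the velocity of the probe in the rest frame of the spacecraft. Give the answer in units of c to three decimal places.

+0.922c

Invert the composition law: u' = (u − v)/(1 − uv/c²).
u' = (0.988 − 0.741) / (1 − (0.988)(0.741)) = 0.2470/0.2679 = 0.9220.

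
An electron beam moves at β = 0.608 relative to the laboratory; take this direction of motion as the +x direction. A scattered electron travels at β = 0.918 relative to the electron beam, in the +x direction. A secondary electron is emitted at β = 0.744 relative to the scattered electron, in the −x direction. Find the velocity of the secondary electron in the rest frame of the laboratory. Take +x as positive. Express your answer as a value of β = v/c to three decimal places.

Apply u = (u' + v)/(1 + u'v/c²) successively, working outward toward the laboratory.
Start: velocity of the electron beam relative to the laboratory = 0.6080c.
Compose with the scattered electron (u' = 0.918 in the electron beam frame): u_1 = (0.918 + 0.608) / (1 + 0.918·0.608) = 1.5260/1.5581 = 0.9794.
Compose with the secondary electron (u' = -0.744 in the scattered electron frame): u_2 = (-0.744 + 0.979) / (1 + (-0.744)·0.979) = 0.2354/0.2713 = 0.8674.

β = +0.867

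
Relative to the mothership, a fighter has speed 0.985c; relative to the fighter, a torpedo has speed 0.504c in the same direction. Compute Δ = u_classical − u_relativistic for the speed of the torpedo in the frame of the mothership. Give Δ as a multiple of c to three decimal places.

Δ = 0.494c

Galilean: u_cl = 0.504 + 0.985 = 1.4890.
Relativistic: u_rel = (0.504 + 0.985) / (1 + 0.504·0.985) = 1.4890/1.4964 = 0.9950.
Δ = 1.4890 − 0.9950 = 0.4940.
(The classical prediction exceeds c; the relativistic result does not.)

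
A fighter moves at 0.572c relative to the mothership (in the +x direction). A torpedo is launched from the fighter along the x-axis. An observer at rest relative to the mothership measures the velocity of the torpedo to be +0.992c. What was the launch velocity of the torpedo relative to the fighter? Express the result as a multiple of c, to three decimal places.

Invert the composition law: u' = (u − v)/(1 − uv/c²).
u' = (0.992 − 0.572) / (1 − (0.992)(0.572)) = 0.4200/0.4326 = 0.9709.

+0.971c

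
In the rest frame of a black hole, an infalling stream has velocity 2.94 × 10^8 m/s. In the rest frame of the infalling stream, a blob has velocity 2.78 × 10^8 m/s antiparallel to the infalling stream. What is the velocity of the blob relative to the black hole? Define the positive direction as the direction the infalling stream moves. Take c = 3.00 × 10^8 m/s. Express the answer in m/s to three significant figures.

+1.74 × 10^8 m/s

In units of c (dividing by 3.00 × 10^8 m/s): v = 0.980, u' = -0.927.
u = (u' + v)/(1 + u'v/c²):
u = (-0.927 + 0.980) / (1 + (-0.927)·0.980) = 0.0533/0.0919 = 0.5806
(Galilean addition would give +0.053c.)
Converting back: u = 0.5806 × 3.00 × 10^8 m/s.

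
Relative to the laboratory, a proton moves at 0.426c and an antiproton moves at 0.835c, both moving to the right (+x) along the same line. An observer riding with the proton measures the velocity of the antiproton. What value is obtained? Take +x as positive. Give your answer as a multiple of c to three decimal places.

+0.635c

β_A = 0.426, β_B = 0.835.
Transform to A's frame with the inverse velocity-addition law: u' = (u − v)/(1 − uv/c²), taking u = β_B and v = β_A.
u' = (0.835 − 0.426) / (1 − (0.426)(0.835)) = 0.4090/0.6443 = 0.6348.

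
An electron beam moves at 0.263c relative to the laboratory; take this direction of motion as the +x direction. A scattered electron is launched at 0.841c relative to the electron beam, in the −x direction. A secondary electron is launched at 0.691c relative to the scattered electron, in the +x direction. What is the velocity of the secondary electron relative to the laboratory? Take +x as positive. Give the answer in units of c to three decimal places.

-0.105c

Apply u = (u' + v)/(1 + u'v/c²) successively, working outward toward the laboratory.
Start: velocity of the electron beam relative to the laboratory = 0.2630c.
Compose with the scattered electron (u' = -0.841 in the electron beam frame): u_1 = (-0.841 + 0.263) / (1 + (-0.841)·0.263) = -0.5780/0.7788 = -0.7422.
Compose with the secondary electron (u' = 0.691 in the scattered electron frame): u_2 = (0.691 + (-0.742)) / (1 + 0.691·(-0.742)) = -0.0512/0.4872 = -0.1050.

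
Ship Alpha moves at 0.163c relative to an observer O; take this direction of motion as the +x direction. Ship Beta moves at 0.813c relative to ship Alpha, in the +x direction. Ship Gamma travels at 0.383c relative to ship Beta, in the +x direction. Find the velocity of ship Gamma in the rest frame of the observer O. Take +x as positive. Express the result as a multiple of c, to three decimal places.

0.936c

Apply u = (u' + v)/(1 + u'v/c²) successively, working outward toward the observer O.
Start: velocity of ship Alpha relative to the observer O = 0.1630c.
Compose with ship Beta (u' = 0.813 in ship Alpha frame): u_1 = (0.813 + 0.163) / (1 + 0.813·0.163) = 0.9760/1.1325 = 0.8618.
Compose with ship Gamma (u' = 0.383 in ship Beta frame): u_2 = (0.383 + 0.862) / (1 + 0.383·0.862) = 1.2448/1.3301 = 0.9359.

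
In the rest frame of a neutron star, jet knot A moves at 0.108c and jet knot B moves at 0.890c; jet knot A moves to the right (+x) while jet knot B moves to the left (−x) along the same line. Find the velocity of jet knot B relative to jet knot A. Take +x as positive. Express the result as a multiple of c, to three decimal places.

β_A = 0.108, β_B = -0.890.
Transform to A's frame with the inverse velocity-addition law: u' = (u − v)/(1 − uv/c²), taking u = β_B and v = β_A.
u' = (-0.890 − 0.108) / (1 − (0.108)(-0.890)) = -0.9980/1.0961 = -0.9105.

-0.910c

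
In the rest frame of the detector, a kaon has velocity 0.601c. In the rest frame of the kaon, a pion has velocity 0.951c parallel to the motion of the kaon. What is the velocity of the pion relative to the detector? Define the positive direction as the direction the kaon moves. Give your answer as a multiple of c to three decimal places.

With v = 0.601 and u' = 0.951 (in units of c),
u = (u' + v)/(1 + u'v/c²):
u = (0.951 + 0.601) / (1 + 0.951·0.601) = 1.5520/1.5716 = 0.9876

0.988c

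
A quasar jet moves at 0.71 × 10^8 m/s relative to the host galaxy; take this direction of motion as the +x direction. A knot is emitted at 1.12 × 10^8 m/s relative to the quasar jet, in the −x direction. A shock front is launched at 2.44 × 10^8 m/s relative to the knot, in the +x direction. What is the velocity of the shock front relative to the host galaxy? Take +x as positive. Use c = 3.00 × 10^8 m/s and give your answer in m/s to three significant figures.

+2.27 × 10^8 m/s

Apply u = (u' + v)/(1 + u'v/c²) successively, working outward toward the host galaxy.
(Dividing each given speed by c = 3.00 × 10^8 m/s to work in units of c.)
Start: velocity of the quasar jet relative to the host galaxy = 0.2367c.
Compose with the knot (u' = -0.373 in the quasar jet frame): u_1 = (-0.373 + 0.237) / (1 + (-0.373)·0.237) = -0.1367/0.9116 = -0.1499.
Compose with the shock front (u' = 0.813 in the knot frame): u_2 = (0.813 + (-0.150)) / (1 + 0.813·(-0.150)) = 0.6634/0.8781 = 0.7555.
So u = 0.7555 × 3.00 × 10^8 m/s.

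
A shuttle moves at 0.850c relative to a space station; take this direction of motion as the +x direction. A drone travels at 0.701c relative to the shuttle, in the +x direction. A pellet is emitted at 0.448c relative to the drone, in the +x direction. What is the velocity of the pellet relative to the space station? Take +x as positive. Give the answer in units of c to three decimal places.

0.989c

Apply u = (u' + v)/(1 + u'v/c²) successively, working outward toward the space station.
Start: velocity of the shuttle relative to the space station = 0.8500c.
Compose with the drone (u' = 0.701 in the shuttle frame): u_1 = (0.701 + 0.850) / (1 + 0.701·0.850) = 1.5510/1.5958 = 0.9719.
Compose with the pellet (u' = 0.448 in the drone frame): u_2 = (0.448 + 0.972) / (1 + 0.448·0.972) = 1.4199/1.4354 = 0.9892.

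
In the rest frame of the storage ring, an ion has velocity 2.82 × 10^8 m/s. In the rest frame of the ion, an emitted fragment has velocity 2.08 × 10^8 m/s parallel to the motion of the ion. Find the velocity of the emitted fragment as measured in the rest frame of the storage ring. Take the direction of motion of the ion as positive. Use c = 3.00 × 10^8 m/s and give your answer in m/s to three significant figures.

In units of c (dividing by 3.00 × 10^8 m/s): v = 0.940, u' = 0.693.
u = (u' + v)/(1 + u'v/c²):
u = (0.693 + 0.940) / (1 + 0.693·0.940) = 1.6333/1.6517 = 0.9889
(Galilean addition would give +1.633c, exceeding c.)
Converting back: u = 0.9889 × 3.00 × 10^8 m/s.

2.97 × 10^8 m/s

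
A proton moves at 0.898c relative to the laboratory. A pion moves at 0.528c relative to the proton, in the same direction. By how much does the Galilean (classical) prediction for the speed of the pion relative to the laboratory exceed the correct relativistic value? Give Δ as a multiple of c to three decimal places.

Galilean: u_cl = 0.528 + 0.898 = 1.4260.
Relativistic: u_rel = (0.528 + 0.898) / (1 + 0.528·0.898) = 1.4260/1.4741 = 0.9673.
Δ = 1.4260 − 0.9673 = 0.4587.
(The classical prediction exceeds c; the relativistic result does not.)

Δ = 0.459c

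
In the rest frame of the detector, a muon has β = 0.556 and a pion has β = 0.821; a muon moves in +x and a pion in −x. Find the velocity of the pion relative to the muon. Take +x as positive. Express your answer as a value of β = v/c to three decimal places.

β_A = 0.556, β_B = -0.821.
Transform to A's frame with the inverse velocity-addition law: u' = (u − v)/(1 − uv/c²), taking u = β_B and v = β_A.
u' = (-0.821 − 0.556) / (1 − (0.556)(-0.821)) = -1.3770/1.4565 = -0.9454.

β = -0.945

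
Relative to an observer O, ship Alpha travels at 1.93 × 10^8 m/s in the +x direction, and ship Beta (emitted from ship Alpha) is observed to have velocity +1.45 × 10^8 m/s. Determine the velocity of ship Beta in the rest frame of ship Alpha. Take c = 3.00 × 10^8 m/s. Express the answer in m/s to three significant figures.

-6.97 × 10^7 m/s

v = 0.643c, u = 0.483c.
Invert the composition law: u' = (u − v)/(1 − uv/c²).
u' = (0.483 − 0.643) / (1 − (0.483)(0.643)) = -0.1600/0.6891 = -0.2322.
u' = -0.2322 × 3.00 × 10^8 m/s.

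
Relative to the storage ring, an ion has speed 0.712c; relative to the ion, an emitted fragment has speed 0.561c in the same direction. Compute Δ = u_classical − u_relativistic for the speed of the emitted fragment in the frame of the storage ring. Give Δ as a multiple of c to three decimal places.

Galilean: u_cl = 0.561 + 0.712 = 1.2730.
Relativistic: u_rel = (0.561 + 0.712) / (1 + 0.561·0.712) = 1.2730/1.3994 = 0.9097.
Δ = 1.2730 − 0.9097 = 0.3633.
(The classical prediction exceeds c; the relativistic result does not.)

Δ = 0.363c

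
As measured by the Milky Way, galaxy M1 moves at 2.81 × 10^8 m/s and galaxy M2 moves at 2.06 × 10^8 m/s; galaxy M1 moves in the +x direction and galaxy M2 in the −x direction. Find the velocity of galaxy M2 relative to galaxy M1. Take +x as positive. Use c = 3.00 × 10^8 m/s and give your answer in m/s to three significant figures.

-2.96 × 10^8 m/s

β_A = 0.937, β_B = -0.687 (dividing each by c = 3.00 × 10^8 m/s).
Transform to A's frame with the inverse velocity-addition law: u' = (u − v)/(1 − uv/c²), taking u = β_B and v = β_A.
u' = (-0.687 − 0.937) / (1 − (0.937)(-0.687)) = -1.6233/1.6432 = -0.9879.
u' = -0.9879 × 3.00 × 10^8 m/s.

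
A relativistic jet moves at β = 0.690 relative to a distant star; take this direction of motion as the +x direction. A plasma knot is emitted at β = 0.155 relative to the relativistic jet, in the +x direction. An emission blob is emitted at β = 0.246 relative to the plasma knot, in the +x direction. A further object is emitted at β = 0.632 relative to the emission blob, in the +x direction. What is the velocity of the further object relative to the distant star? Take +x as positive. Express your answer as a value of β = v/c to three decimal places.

β = 0.964

Apply u = (u' + v)/(1 + u'v/c²) successively, working outward toward the distant star.
Start: velocity of the relativistic jet relative to the distant star = 0.6900c.
Compose with the plasma knot (u' = 0.155 in the relativistic jet frame): u_1 = (0.155 + 0.690) / (1 + 0.155·0.690) = 0.8450/1.1070 = 0.7634.
Compose with the emission blob (u' = 0.246 in the plasma knot frame): u_2 = (0.246 + 0.763) / (1 + 0.246·0.763) = 1.0094/1.1878 = 0.8498.
Compose with the further object (u' = 0.632 in the emission blob frame): u_3 = (0.632 + 0.850) / (1 + 0.632·0.850) = 1.4818/1.5371 = 0.9640.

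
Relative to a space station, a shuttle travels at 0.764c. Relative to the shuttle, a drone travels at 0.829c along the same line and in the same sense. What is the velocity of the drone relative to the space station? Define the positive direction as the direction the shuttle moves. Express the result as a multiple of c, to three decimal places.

0.975c

With v = 0.764 and u' = 0.829 (in units of c),
u = (u' + v)/(1 + u'v/c²):
u = (0.829 + 0.764) / (1 + 0.829·0.764) = 1.5930/1.6334 = 0.9753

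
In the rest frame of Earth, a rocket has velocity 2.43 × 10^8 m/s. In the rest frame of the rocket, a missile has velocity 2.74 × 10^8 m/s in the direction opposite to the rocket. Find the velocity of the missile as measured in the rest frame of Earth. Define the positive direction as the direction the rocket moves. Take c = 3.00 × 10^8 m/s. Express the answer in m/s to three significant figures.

-1.19 × 10^8 m/s

In units of c (dividing by 3.00 × 10^8 m/s): v = 0.810, u' = -0.913.
u = (u' + v)/(1 + u'v/c²):
u = (-0.913 + 0.810) / (1 + (-0.913)·0.810) = -0.1033/0.2602 = -0.3971
Converting back: u = -0.3971 × 3.00 × 10^8 m/s.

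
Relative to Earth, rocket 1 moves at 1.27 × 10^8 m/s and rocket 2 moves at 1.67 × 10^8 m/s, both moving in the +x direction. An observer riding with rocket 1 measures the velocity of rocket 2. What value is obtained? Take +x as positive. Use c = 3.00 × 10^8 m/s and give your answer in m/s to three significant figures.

+5.23 × 10^7 m/s

β_A = 0.423, β_B = 0.557 (dividing each by c = 3.00 × 10^8 m/s).
Transform to A's frame with the inverse velocity-addition law: u' = (u − v)/(1 − uv/c²), taking u = β_B and v = β_A.
u' = (0.557 − 0.423) / (1 − (0.423)(0.557)) = 0.1333/0.7643 = 0.1744.
u' = 0.1744 × 3.00 × 10^8 m/s.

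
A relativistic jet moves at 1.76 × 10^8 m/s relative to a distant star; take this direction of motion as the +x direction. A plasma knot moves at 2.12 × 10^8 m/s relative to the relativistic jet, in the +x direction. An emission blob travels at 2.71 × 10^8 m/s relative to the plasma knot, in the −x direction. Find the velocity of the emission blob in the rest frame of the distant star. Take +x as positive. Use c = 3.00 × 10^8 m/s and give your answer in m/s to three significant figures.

Apply u = (u' + v)/(1 + u'v/c²) successively, working outward toward the distant star.
(Dividing each given speed by c = 3.00 × 10^8 m/s to work in units of c.)
Start: velocity of the relativistic jet relative to the distant star = 0.5867c.
Compose with the plasma knot (u' = 0.707 in the relativistic jet frame): u_1 = (0.707 + 0.587) / (1 + 0.707·0.587) = 1.2933/1.4146 = 0.9143.
Compose with the emission blob (u' = -0.903 in the plasma knot frame): u_2 = (-0.903 + 0.914) / (1 + (-0.903)·0.914) = 0.0110/0.1741 = 0.0629.
So u = 0.0629 × 3.00 × 10^8 m/s.

+1.89 × 10^7 m/s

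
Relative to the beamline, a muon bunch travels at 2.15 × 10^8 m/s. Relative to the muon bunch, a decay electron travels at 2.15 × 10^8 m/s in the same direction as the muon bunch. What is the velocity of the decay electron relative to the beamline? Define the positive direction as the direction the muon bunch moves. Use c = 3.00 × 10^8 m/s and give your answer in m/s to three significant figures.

In units of c (dividing by 3.00 × 10^8 m/s): v = 0.717, u' = 0.717.
u = (u' + v)/(1 + u'v/c²):
u = (0.717 + 0.717) / (1 + 0.717·0.717) = 1.4333/1.5136 = 0.9470
(Galilean addition would give +1.433c, exceeding c.)
Converting back: u = 0.9470 × 3.00 × 10^8 m/s.

2.84 × 10^8 m/s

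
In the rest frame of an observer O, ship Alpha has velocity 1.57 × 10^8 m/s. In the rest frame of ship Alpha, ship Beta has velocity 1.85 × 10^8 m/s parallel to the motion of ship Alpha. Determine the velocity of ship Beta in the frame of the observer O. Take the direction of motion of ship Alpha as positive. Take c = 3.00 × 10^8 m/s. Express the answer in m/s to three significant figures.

2.59 × 10^8 m/s

In units of c (dividing by 3.00 × 10^8 m/s): v = 0.523, u' = 0.617.
u = (u' + v)/(1 + u'v/c²):
u = (0.617 + 0.523) / (1 + 0.617·0.523) = 1.1400/1.3227 = 0.8619
Converting back: u = 0.8619 × 3.00 × 10^8 m/s.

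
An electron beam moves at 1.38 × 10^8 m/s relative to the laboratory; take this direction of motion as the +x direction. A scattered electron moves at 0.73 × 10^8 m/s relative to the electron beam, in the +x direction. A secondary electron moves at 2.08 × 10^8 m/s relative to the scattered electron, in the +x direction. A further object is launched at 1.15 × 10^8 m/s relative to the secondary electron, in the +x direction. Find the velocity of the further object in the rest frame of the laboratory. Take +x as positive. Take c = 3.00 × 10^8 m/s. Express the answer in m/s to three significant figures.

Apply u = (u' + v)/(1 + u'v/c²) successively, working outward toward the laboratory.
(Dividing each given speed by c = 3.00 × 10^8 m/s to work in units of c.)
Start: velocity of the electron beam relative to the laboratory = 0.4600c.
Compose with the scattered electron (u' = 0.243 in the electron beam frame): u_1 = (0.243 + 0.460) / (1 + 0.243·0.460) = 0.7033/1.1119 = 0.6325.
Compose with the secondary electron (u' = 0.693 in the scattered electron frame): u_2 = (0.693 + 0.633) / (1 + 0.693·0.633) = 1.3259/1.4386 = 0.9217.
Compose with the further object (u' = 0.383 in the secondary electron frame): u_3 = (0.383 + 0.922) / (1 + 0.383·0.922) = 1.3050/1.3533 = 0.9643.
So u = 0.9643 × 3.00 × 10^8 m/s.

2.89 × 10^8 m/s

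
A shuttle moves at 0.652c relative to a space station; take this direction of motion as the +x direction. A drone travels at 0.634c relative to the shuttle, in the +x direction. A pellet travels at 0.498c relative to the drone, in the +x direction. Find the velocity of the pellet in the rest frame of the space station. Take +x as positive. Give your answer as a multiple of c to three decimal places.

Apply u = (u' + v)/(1 + u'v/c²) successively, working outward toward the space station.
Start: velocity of the shuttle relative to the space station = 0.6520c.
Compose with the drone (u' = 0.634 in the shuttle frame): u_1 = (0.634 + 0.652) / (1 + 0.634·0.652) = 1.2860/1.4134 = 0.9099.
Compose with the pellet (u' = 0.498 in the drone frame): u_2 = (0.498 + 0.910) / (1 + 0.498·0.910) = 1.4079/1.4531 = 0.9689.

0.969c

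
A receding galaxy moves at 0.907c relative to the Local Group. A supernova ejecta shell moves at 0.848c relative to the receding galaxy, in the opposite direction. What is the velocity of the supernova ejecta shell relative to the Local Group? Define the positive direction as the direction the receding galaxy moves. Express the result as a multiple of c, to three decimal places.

With v = 0.907 and u' = -0.848 (in units of c),
u = (u' + v)/(1 + u'v/c²):
u = (-0.848 + 0.907) / (1 + (-0.848)·0.907) = 0.0590/0.2309 = 0.2556

+0.256c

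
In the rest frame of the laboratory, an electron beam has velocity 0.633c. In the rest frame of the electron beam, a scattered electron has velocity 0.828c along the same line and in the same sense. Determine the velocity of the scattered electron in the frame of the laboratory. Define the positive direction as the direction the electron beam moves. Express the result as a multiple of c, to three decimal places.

0.959c

With v = 0.633 and u' = 0.828 (in units of c),
u = (u' + v)/(1 + u'v/c²):
u = (0.828 + 0.633) / (1 + 0.828·0.633) = 1.4610/1.5241 = 0.9586
(Galilean addition would give +1.461c, exceeding c.)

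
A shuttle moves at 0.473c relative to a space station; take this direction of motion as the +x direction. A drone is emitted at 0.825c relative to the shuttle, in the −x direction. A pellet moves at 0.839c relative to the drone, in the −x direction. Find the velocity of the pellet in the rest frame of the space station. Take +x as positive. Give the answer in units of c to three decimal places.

Apply u = (u' + v)/(1 + u'v/c²) successively, working outward toward the space station.
Start: velocity of the shuttle relative to the space station = 0.4730c.
Compose with the drone (u' = -0.825 in the shuttle frame): u_1 = (-0.825 + 0.473) / (1 + (-0.825)·0.473) = -0.3520/0.6098 = -0.5773.
Compose with the pellet (u' = -0.839 in the drone frame): u_2 = (-0.839 + (-0.577)) / (1 + (-0.839)·(-0.577)) = -1.4163/1.4843 = -0.9541.

-0.954c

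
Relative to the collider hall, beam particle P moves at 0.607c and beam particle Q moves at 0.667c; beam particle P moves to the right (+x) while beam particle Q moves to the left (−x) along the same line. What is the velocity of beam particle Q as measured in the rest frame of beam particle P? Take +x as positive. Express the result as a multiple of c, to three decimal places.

β_A = 0.607, β_B = -0.667.
Transform to A's frame with the inverse velocity-addition law: u' = (u − v)/(1 − uv/c²), taking u = β_B and v = β_A.
u' = (-0.667 − 0.607) / (1 − (0.607)(-0.667)) = -1.2740/1.4049 = -0.9068.

-0.907c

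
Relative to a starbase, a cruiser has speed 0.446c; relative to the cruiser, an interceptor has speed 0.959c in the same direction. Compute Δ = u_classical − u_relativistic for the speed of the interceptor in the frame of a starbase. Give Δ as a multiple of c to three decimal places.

Δ = 0.421c

Galilean: u_cl = 0.959 + 0.446 = 1.4050.
Relativistic: u_rel = (0.959 + 0.446) / (1 + 0.959·0.446) = 1.4050/1.4277 = 0.9841.
Δ = 1.4050 − 0.9841 = 0.4209.
(The classical prediction exceeds c; the relativistic result does not.)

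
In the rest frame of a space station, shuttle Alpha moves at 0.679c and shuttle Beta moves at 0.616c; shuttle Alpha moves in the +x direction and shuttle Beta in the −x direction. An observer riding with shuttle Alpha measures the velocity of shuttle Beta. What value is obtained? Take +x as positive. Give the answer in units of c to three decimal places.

-0.913c

β_A = 0.679, β_B = -0.616.
Transform to A's frame with the inverse velocity-addition law: u' = (u − v)/(1 − uv/c²), taking u = β_B and v = β_A.
u' = (-0.616 − 0.679) / (1 − (0.679)(-0.616)) = -1.2950/1.4183 = -0.9131.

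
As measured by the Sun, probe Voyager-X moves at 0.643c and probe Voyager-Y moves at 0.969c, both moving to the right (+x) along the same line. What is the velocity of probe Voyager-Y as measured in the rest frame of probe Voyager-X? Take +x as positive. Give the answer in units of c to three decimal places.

+0.865c

β_A = 0.643, β_B = 0.969.
Transform to A's frame with the inverse velocity-addition law: u' = (u − v)/(1 − uv/c²), taking u = β_B and v = β_A.
u' = (0.969 − 0.643) / (1 − (0.643)(0.969)) = 0.3260/0.3769 = 0.8649.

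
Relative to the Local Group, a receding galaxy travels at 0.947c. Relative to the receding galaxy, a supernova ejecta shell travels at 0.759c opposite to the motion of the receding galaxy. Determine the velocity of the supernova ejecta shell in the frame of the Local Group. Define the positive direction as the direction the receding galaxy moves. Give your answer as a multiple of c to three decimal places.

With v = 0.947 and u' = -0.759 (in units of c),
u = (u' + v)/(1 + u'v/c²):
u = (-0.759 + 0.947) / (1 + (-0.759)·0.947) = 0.1880/0.2812 = 0.6685

+0.668c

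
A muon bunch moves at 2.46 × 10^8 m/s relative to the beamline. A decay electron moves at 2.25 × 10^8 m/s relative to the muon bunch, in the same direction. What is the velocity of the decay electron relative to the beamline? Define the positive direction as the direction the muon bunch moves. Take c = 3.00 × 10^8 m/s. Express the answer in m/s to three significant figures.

2.92 × 10^8 m/s

In units of c (dividing by 3.00 × 10^8 m/s): v = 0.820, u' = 0.750.
u = (u' + v)/(1 + u'v/c²):
u = (0.750 + 0.820) / (1 + 0.750·0.820) = 1.5700/1.6150 = 0.9721
(Galilean addition would give +1.570c, exceeding c.)
Converting back: u = 0.9721 × 3.00 × 10^8 m/s.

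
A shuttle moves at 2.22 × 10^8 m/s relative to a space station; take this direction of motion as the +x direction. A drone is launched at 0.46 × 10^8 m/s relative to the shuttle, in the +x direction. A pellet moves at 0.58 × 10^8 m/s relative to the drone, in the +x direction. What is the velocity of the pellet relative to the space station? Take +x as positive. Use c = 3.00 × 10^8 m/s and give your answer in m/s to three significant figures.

Apply u = (u' + v)/(1 + u'v/c²) successively, working outward toward the space station.
(Dividing each given speed by c = 3.00 × 10^8 m/s to work in units of c.)
Start: velocity of the shuttle relative to the space station = 0.7400c.
Compose with the drone (u' = 0.153 in the shuttle frame): u_1 = (0.153 + 0.740) / (1 + 0.153·0.740) = 0.8933/1.1135 = 0.8023.
Compose with the pellet (u' = 0.193 in the drone frame): u_2 = (0.193 + 0.802) / (1 + 0.193·0.802) = 0.9956/1.1551 = 0.8619.
So u = 0.8619 × 3.00 × 10^8 m/s.

2.59 × 10^8 m/s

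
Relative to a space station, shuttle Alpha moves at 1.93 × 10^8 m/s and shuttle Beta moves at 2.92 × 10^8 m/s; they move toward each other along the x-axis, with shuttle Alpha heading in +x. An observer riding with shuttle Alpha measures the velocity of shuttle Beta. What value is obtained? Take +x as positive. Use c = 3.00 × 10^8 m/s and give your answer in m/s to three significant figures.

-2.98 × 10^8 m/s

β_A = 0.643, β_B = -0.973 (dividing each by c = 3.00 × 10^8 m/s).
Transform to A's frame with the inverse velocity-addition law: u' = (u − v)/(1 − uv/c²), taking u = β_B and v = β_A.
u' = (-0.973 − 0.643) / (1 − (0.643)(-0.973)) = -1.6167/1.6262 = -0.9942.
u' = -0.9942 × 3.00 × 10^8 m/s.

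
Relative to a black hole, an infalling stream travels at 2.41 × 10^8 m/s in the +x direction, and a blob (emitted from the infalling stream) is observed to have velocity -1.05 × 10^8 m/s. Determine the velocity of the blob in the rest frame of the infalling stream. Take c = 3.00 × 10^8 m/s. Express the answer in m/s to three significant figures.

v = 0.803c, u = -0.350c.
Invert the composition law: u' = (u − v)/(1 − uv/c²).
u' = (-0.350 − 0.803) / (1 − (-0.350)(0.803)) = -1.1533/1.2812 = -0.9002.
u' = -0.9002 × 3.00 × 10^8 m/s.

-2.70 × 10^8 m/s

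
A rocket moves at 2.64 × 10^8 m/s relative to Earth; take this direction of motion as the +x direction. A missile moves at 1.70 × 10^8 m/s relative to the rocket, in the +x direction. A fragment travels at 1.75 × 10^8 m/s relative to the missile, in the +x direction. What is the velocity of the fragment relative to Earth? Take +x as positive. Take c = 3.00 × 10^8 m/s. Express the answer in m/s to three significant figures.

2.97 × 10^8 m/s

Apply u = (u' + v)/(1 + u'v/c²) successively, working outward toward Earth.
(Dividing each given speed by c = 3.00 × 10^8 m/s to work in units of c.)
Start: velocity of the rocket relative to Earth = 0.8800c.
Compose with the missile (u' = 0.567 in the rocket frame): u_1 = (0.567 + 0.880) / (1 + 0.567·0.880) = 1.4467/1.4987 = 0.9653.
Compose with the fragment (u' = 0.583 in the missile frame): u_2 = (0.583 + 0.965) / (1 + 0.583·0.965) = 1.5486/1.5631 = 0.9908.
So u = 0.9908 × 3.00 × 10^8 m/s.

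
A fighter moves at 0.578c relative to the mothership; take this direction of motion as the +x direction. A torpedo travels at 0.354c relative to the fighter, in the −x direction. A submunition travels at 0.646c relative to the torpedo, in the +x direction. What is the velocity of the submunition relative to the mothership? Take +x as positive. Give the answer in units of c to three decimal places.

+0.785c

Apply u = (u' + v)/(1 + u'v/c²) successively, working outward toward the mothership.
Start: velocity of the fighter relative to the mothership = 0.5780c.
Compose with the torpedo (u' = -0.354 in the fighter frame): u_1 = (-0.354 + 0.578) / (1 + (-0.354)·0.578) = 0.2240/0.7954 = 0.2816.
Compose with the submunition (u' = 0.646 in the torpedo frame): u_2 = (0.646 + 0.282) / (1 + 0.646·0.282) = 0.9276/1.1819 = 0.7848.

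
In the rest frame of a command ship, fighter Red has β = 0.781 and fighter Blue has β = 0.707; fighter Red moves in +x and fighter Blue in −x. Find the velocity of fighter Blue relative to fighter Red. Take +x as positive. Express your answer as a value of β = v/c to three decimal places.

β_A = 0.781, β_B = -0.707.
Transform to A's frame with the inverse velocity-addition law: u' = (u − v)/(1 − uv/c²), taking u = β_B and v = β_A.
u' = (-0.707 − 0.781) / (1 − (0.781)(-0.707)) = -1.4880/1.5522 = -0.9587.

β = -0.959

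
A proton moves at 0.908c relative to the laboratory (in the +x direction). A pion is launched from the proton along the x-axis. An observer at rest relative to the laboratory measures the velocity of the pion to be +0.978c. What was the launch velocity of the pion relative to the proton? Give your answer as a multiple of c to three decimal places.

Invert the composition law: u' = (u − v)/(1 − uv/c²).
u' = (0.978 − 0.908) / (1 − (0.978)(0.908)) = 0.0700/0.1120 = 0.6251.

+0.625c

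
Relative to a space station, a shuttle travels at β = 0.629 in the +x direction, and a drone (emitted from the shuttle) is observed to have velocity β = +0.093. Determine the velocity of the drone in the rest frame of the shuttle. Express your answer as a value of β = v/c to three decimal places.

Invert the composition law: u' = (u − v)/(1 − uv/c²).
u' = (0.093 − 0.629) / (1 − (0.093)(0.629)) = -0.5360/0.9415 = -0.5693.

β = -0.569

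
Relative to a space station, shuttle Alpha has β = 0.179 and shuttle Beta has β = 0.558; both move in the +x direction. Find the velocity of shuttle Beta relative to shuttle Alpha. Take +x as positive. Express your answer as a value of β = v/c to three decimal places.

β = +0.421

β_A = 0.179, β_B = 0.558.
Transform to A's frame with the inverse velocity-addition law: u' = (u − v)/(1 − uv/c²), taking u = β_B and v = β_A.
u' = (0.558 − 0.179) / (1 − (0.179)(0.558)) = 0.3790/0.9001 = 0.4211.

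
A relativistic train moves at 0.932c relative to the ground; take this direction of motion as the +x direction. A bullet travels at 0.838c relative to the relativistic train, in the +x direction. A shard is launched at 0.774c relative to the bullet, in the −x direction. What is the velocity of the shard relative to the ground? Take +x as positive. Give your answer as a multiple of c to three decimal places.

+0.952c

Apply u = (u' + v)/(1 + u'v/c²) successively, working outward toward the ground.
Start: velocity of the relativistic train relative to the ground = 0.9320c.
Compose with the bullet (u' = 0.838 in the relativistic train frame): u_1 = (0.838 + 0.932) / (1 + 0.838·0.932) = 1.7700/1.7810 = 0.9938.
Compose with the shard (u' = -0.774 in the bullet frame): u_2 = (-0.774 + 0.994) / (1 + (-0.774)·0.994) = 0.2198/0.2308 = 0.9525.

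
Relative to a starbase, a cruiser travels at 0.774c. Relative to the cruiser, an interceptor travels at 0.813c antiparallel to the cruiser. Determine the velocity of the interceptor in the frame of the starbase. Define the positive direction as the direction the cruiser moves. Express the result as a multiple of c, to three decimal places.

-0.105c

With v = 0.774 and u' = -0.813 (in units of c),
u = (u' + v)/(1 + u'v/c²):
u = (-0.813 + 0.774) / (1 + (-0.813)·0.774) = -0.0390/0.3707 = -0.1052
(Galilean addition would give -0.039c.)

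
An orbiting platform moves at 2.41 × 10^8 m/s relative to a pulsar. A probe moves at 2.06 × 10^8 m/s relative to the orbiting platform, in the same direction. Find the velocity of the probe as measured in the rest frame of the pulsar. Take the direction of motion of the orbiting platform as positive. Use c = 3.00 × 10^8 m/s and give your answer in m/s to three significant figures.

2.88 × 10^8 m/s

In units of c (dividing by 3.00 × 10^8 m/s): v = 0.803, u' = 0.687.
u = (u' + v)/(1 + u'v/c²):
u = (0.687 + 0.803) / (1 + 0.687·0.803) = 1.4900/1.5516 = 0.9603
Converting back: u = 0.9603 × 3.00 × 10^8 m/s.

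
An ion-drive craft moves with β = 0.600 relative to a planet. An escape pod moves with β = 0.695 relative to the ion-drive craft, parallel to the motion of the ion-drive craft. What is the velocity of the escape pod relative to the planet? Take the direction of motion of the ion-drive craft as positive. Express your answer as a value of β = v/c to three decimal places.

β = 0.914

With v = 0.600 and u' = 0.695 (in units of c),
u = (u' + v)/(1 + u'v/c²):
u = (0.695 + 0.600) / (1 + 0.695·0.600) = 1.2950/1.4170 = 0.9139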